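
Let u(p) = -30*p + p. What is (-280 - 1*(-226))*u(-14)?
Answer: -21924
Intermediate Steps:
u(p) = -29*p
(-280 - 1*(-226))*u(-14) = (-280 - 1*(-226))*(-29*(-14)) = (-280 + 226)*406 = -54*406 = -21924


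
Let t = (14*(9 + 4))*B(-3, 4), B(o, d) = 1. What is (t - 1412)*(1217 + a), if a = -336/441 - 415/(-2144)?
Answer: -11227566895/7504 ≈ -1.4962e+6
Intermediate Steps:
t = 182 (t = (14*(9 + 4))*1 = (14*13)*1 = 182*1 = 182)
a = -25589/45024 (a = -336*1/441 - 415*(-1/2144) = -16/21 + 415/2144 = -25589/45024 ≈ -0.56834)
(t - 1412)*(1217 + a) = (182 - 1412)*(1217 - 25589/45024) = -1230*54768619/45024 = -11227566895/7504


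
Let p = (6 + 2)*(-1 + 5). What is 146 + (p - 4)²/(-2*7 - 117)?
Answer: 18342/131 ≈ 140.02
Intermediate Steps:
p = 32 (p = 8*4 = 32)
146 + (p - 4)²/(-2*7 - 117) = 146 + (32 - 4)²/(-2*7 - 117) = 146 + 28²/(-14 - 117) = 146 + 784/(-131) = 146 + 784*(-1/131) = 146 - 784/131 = 18342/131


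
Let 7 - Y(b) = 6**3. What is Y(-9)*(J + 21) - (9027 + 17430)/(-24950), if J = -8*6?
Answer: 140819307/24950 ≈ 5644.1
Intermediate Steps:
Y(b) = -209 (Y(b) = 7 - 1*6**3 = 7 - 1*216 = 7 - 216 = -209)
J = -48
Y(-9)*(J + 21) - (9027 + 17430)/(-24950) = -209*(-48 + 21) - (9027 + 17430)/(-24950) = -209*(-27) - 26457*(-1)/24950 = 5643 - 1*(-26457/24950) = 5643 + 26457/24950 = 140819307/24950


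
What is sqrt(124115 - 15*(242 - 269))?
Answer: 2*sqrt(31130) ≈ 352.87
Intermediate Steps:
sqrt(124115 - 15*(242 - 269)) = sqrt(124115 - 15*(-27)) = sqrt(124115 + 405) = sqrt(124520) = 2*sqrt(31130)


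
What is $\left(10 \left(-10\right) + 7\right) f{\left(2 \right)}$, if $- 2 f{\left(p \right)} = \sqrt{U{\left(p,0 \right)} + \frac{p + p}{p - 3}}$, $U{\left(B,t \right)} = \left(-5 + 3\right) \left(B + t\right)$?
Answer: $93 i \sqrt{2} \approx 131.52 i$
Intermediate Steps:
$U{\left(B,t \right)} = - 2 B - 2 t$ ($U{\left(B,t \right)} = - 2 \left(B + t\right) = - 2 B - 2 t$)
$f{\left(p \right)} = - \frac{\sqrt{- 2 p + \frac{2 p}{-3 + p}}}{2}$ ($f{\left(p \right)} = - \frac{\sqrt{\left(- 2 p - 0\right) + \frac{p + p}{p - 3}}}{2} = - \frac{\sqrt{\left(- 2 p + 0\right) + \frac{2 p}{-3 + p}}}{2} = - \frac{\sqrt{- 2 p + \frac{2 p}{-3 + p}}}{2}$)
$\left(10 \left(-10\right) + 7\right) f{\left(2 \right)} = \left(10 \left(-10\right) + 7\right) \left(- \frac{\sqrt{2} \sqrt{\left(-1\right) 2 \frac{1}{-3 + 2} \left(-4 + 2\right)}}{2}\right) = \left(-100 + 7\right) \left(- \frac{\sqrt{2} \sqrt{\left(-1\right) 2 \frac{1}{-1} \left(-2\right)}}{2}\right) = - 93 \left(- \frac{\sqrt{2} \sqrt{\left(-1\right) 2 \left(-1\right) \left(-2\right)}}{2}\right) = - 93 \left(- \frac{\sqrt{2} \sqrt{-4}}{2}\right) = - 93 \left(- \frac{\sqrt{2} \cdot 2 i}{2}\right) = - 93 \left(- i \sqrt{2}\right) = 93 i \sqrt{2}$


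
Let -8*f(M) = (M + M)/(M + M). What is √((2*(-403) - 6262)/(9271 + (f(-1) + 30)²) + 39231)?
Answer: 7*√938353037655/34235 ≈ 198.07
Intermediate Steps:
f(M) = -⅛ (f(M) = -(M + M)/(8*(M + M)) = -2*M/(8*(2*M)) = -2*M*1/(2*M)/8 = -⅛*1 = -⅛)
√((2*(-403) - 6262)/(9271 + (f(-1) + 30)²) + 39231) = √((2*(-403) - 6262)/(9271 + (-⅛ + 30)²) + 39231) = √((-806 - 6262)/(9271 + (239/8)²) + 39231) = √(-7068/(9271 + 57121/64) + 39231) = √(-7068/650465/64 + 39231) = √(-7068*64/650465 + 39231) = √(-23808/34235 + 39231) = √(1343049477/34235) = 7*√938353037655/34235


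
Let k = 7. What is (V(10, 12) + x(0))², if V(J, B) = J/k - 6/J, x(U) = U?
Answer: 841/1225 ≈ 0.68653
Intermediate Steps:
V(J, B) = -6/J + J/7 (V(J, B) = J/7 - 6/J = -6/J + J/7)
(V(10, 12) + x(0))² = ((-6/10 + (⅐)*10) + 0)² = ((-6*⅒ + 10/7) + 0)² = ((-⅗ + 10/7) + 0)² = (29/35 + 0)² = (29/35)² = 841/1225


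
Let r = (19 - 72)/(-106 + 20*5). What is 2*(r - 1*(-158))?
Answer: 1001/3 ≈ 333.67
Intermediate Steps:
r = 53/6 (r = -53/(-106 + 100) = -53/(-6) = -53*(-⅙) = 53/6 ≈ 8.8333)
2*(r - 1*(-158)) = 2*(53/6 - 1*(-158)) = 2*(53/6 + 158) = 2*(1001/6) = 1001/3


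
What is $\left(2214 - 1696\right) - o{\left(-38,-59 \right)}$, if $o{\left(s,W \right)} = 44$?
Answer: $474$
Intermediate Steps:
$\left(2214 - 1696\right) - o{\left(-38,-59 \right)} = \left(2214 - 1696\right) - 44 = 518 - 44 = 474$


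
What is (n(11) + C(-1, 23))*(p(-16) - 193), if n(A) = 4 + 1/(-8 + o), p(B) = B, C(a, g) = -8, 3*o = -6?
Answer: 8569/10 ≈ 856.90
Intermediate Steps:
o = -2 (o = (⅓)*(-6) = -2)
n(A) = 39/10 (n(A) = 4 + 1/(-8 - 2) = 4 + 1/(-10) = 4 - ⅒ = 39/10)
(n(11) + C(-1, 23))*(p(-16) - 193) = (39/10 - 8)*(-16 - 193) = -41/10*(-209) = 8569/10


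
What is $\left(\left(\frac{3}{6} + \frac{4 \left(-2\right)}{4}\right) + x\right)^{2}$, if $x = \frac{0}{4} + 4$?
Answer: $\frac{25}{4} \approx 6.25$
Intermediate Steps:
$x = 4$ ($x = 0 \cdot \frac{1}{4} + 4 = 0 + 4 = 4$)
$\left(\left(\frac{3}{6} + \frac{4 \left(-2\right)}{4}\right) + x\right)^{2} = \left(\left(\frac{3}{6} + \frac{4 \left(-2\right)}{4}\right) + 4\right)^{2} = \left(\left(3 \cdot \frac{1}{6} - 2\right) + 4\right)^{2} = \left(\left(\frac{1}{2} - 2\right) + 4\right)^{2} = \left(- \frac{3}{2} + 4\right)^{2} = \left(\frac{5}{2}\right)^{2} = \frac{25}{4}$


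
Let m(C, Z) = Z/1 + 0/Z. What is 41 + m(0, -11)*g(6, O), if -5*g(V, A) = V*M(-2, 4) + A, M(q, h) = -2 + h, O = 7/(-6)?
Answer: 389/6 ≈ 64.833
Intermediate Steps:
O = -7/6 (O = 7*(-⅙) = -7/6 ≈ -1.1667)
m(C, Z) = Z (m(C, Z) = Z*1 + 0 = Z + 0 = Z)
g(V, A) = -2*V/5 - A/5 (g(V, A) = -(V*(-2 + 4) + A)/5 = -(V*2 + A)/5 = -(2*V + A)/5 = -(A + 2*V)/5 = -2*V/5 - A/5)
41 + m(0, -11)*g(6, O) = 41 - 11*(-⅖*6 - ⅕*(-7/6)) = 41 - 11*(-12/5 + 7/30) = 41 - 11*(-13/6) = 41 + 143/6 = 389/6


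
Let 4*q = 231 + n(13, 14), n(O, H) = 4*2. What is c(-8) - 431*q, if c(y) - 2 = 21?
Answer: -102917/4 ≈ -25729.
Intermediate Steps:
n(O, H) = 8
c(y) = 23 (c(y) = 2 + 21 = 23)
q = 239/4 (q = (231 + 8)/4 = (¼)*239 = 239/4 ≈ 59.750)
c(-8) - 431*q = 23 - 431*239/4 = 23 - 103009/4 = -102917/4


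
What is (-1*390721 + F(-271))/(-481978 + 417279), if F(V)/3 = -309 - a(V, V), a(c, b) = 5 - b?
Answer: 392476/64699 ≈ 6.0662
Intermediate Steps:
F(V) = -942 + 3*V (F(V) = 3*(-309 - (5 - V)) = 3*(-309 + (-5 + V)) = 3*(-314 + V) = -942 + 3*V)
(-1*390721 + F(-271))/(-481978 + 417279) = (-1*390721 + (-942 + 3*(-271)))/(-481978 + 417279) = (-390721 + (-942 - 813))/(-64699) = (-390721 - 1755)*(-1/64699) = -392476*(-1/64699) = 392476/64699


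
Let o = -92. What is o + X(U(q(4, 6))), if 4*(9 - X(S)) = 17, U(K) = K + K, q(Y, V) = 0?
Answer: -349/4 ≈ -87.250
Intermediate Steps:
U(K) = 2*K
X(S) = 19/4 (X(S) = 9 - ¼*17 = 9 - 17/4 = 19/4)
o + X(U(q(4, 6))) = -92 + 19/4 = -349/4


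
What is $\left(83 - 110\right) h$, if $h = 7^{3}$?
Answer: $-9261$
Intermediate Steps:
$h = 343$
$\left(83 - 110\right) h = \left(83 - 110\right) 343 = \left(-27\right) 343 = -9261$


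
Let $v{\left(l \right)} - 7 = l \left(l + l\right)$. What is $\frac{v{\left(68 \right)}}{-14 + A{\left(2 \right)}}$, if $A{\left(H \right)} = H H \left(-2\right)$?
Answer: $- \frac{9255}{22} \approx -420.68$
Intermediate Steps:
$A{\left(H \right)} = - 2 H^{2}$ ($A{\left(H \right)} = H^{2} \left(-2\right) = - 2 H^{2}$)
$v{\left(l \right)} = 7 + 2 l^{2}$ ($v{\left(l \right)} = 7 + l \left(l + l\right) = 7 + l 2 l = 7 + 2 l^{2}$)
$\frac{v{\left(68 \right)}}{-14 + A{\left(2 \right)}} = \frac{7 + 2 \cdot 68^{2}}{-14 - 2 \cdot 2^{2}} = \frac{7 + 2 \cdot 4624}{-14 - 8} = \frac{7 + 9248}{-14 - 8} = \frac{9255}{-22} = 9255 \left(- \frac{1}{22}\right) = - \frac{9255}{22}$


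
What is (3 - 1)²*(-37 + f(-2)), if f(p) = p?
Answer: -156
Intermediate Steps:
(3 - 1)²*(-37 + f(-2)) = (3 - 1)²*(-37 - 2) = 2²*(-39) = 4*(-39) = -156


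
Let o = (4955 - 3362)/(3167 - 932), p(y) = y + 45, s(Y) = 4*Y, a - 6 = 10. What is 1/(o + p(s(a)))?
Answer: 745/81736 ≈ 0.0091147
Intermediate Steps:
a = 16 (a = 6 + 10 = 16)
p(y) = 45 + y
o = 531/745 (o = 1593/2235 = 1593*(1/2235) = 531/745 ≈ 0.71275)
1/(o + p(s(a))) = 1/(531/745 + (45 + 4*16)) = 1/(531/745 + (45 + 64)) = 1/(531/745 + 109) = 1/(81736/745) = 745/81736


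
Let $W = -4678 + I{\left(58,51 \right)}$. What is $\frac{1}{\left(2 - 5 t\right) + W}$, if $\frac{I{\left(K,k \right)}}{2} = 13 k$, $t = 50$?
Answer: $- \frac{1}{3600} \approx -0.00027778$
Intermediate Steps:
$I{\left(K,k \right)} = 26 k$ ($I{\left(K,k \right)} = 2 \cdot 13 k = 26 k$)
$W = -3352$ ($W = -4678 + 26 \cdot 51 = -4678 + 1326 = -3352$)
$\frac{1}{\left(2 - 5 t\right) + W} = \frac{1}{\left(2 - 250\right) - 3352} = \frac{1}{-248 - 3352} = \frac{1}{-3600} = - \frac{1}{3600}$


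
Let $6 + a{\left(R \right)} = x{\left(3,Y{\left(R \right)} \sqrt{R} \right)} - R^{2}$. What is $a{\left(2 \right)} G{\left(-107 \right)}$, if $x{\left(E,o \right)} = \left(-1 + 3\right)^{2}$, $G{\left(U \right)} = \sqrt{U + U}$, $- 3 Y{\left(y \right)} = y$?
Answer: $- 6 i \sqrt{214} \approx - 87.772 i$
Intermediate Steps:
$Y{\left(y \right)} = - \frac{y}{3}$
$G{\left(U \right)} = \sqrt{2} \sqrt{U}$ ($G{\left(U \right)} = \sqrt{2 U} = \sqrt{2} \sqrt{U}$)
$x{\left(E,o \right)} = 4$ ($x{\left(E,o \right)} = 2^{2} = 4$)
$a{\left(R \right)} = -2 - R^{2}$ ($a{\left(R \right)} = -6 - \left(-4 + R^{2}\right) = -2 - R^{2}$)
$a{\left(2 \right)} G{\left(-107 \right)} = \left(-2 - 2^{2}\right) \sqrt{2} \sqrt{-107} = \left(-2 - 4\right) \sqrt{2} i \sqrt{107} = \left(-2 - 4\right) i \sqrt{214} = - 6 i \sqrt{214}$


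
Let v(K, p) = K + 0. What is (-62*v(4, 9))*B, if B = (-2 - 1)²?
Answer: -2232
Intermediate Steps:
v(K, p) = K
B = 9 (B = (-3)² = 9)
(-62*v(4, 9))*B = -62*4*9 = -248*9 = -2232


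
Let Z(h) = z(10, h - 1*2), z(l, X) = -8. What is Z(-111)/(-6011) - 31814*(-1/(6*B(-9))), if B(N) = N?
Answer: -95616761/162297 ≈ -589.15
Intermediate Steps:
Z(h) = -8
Z(-111)/(-6011) - 31814*(-1/(6*B(-9))) = -8/(-6011) - 31814/((-9*(-6))) = -8*(-1/6011) - 31814/54 = 8/6011 - 31814*1/54 = 8/6011 - 15907/27 = -95616761/162297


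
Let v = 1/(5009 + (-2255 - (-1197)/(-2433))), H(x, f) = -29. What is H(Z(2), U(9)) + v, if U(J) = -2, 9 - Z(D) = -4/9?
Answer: -64758944/2233095 ≈ -29.000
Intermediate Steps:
Z(D) = 85/9 (Z(D) = 9 - (-4)/9 = 9 - 1*(-4/9) = 9 + 4/9 = 85/9)
v = 811/2233095 (v = 1/(5009 + (-2255 - (-1197)*(-1)/2433)) = 1/(5009 + (-2255 - 1*399/811)) = 1/(5009 + (-2255 - 399/811)) = 1/(5009 - 1829204/811) = 1/(2233095/811) = 811/2233095 ≈ 0.00036317)
H(Z(2), U(9)) + v = -29 + 811/2233095 = -64758944/2233095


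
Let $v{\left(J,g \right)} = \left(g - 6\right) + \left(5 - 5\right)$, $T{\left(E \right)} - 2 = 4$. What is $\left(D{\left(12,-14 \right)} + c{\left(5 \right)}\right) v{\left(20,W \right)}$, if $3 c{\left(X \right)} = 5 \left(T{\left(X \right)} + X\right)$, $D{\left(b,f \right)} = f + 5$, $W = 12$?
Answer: $56$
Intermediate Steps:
$T{\left(E \right)} = 6$ ($T{\left(E \right)} = 2 + 4 = 6$)
$D{\left(b,f \right)} = 5 + f$
$c{\left(X \right)} = 10 + \frac{5 X}{3}$ ($c{\left(X \right)} = \frac{5 \left(6 + X\right)}{3} = \frac{30 + 5 X}{3} = 10 + \frac{5 X}{3}$)
$v{\left(J,g \right)} = -6 + g$ ($v{\left(J,g \right)} = \left(-6 + g\right) + 0 = -6 + g$)
$\left(D{\left(12,-14 \right)} + c{\left(5 \right)}\right) v{\left(20,W \right)} = \left(\left(5 - 14\right) + \left(10 + \frac{5}{3} \cdot 5\right)\right) \left(-6 + 12\right) = \left(-9 + \left(10 + \frac{25}{3}\right)\right) 6 = \left(-9 + \frac{55}{3}\right) 6 = \frac{28}{3} \cdot 6 = 56$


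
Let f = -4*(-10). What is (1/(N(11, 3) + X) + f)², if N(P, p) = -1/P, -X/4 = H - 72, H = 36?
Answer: 4010815561/2505889 ≈ 1600.6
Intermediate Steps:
f = 40
X = 144 (X = -4*(36 - 72) = -4*(-36) = 144)
(1/(N(11, 3) + X) + f)² = (1/(-1/11 + 144) + 40)² = (1/(1583/11) + 40)² = (11/1583 + 40)² = (63331/1583)² = 4010815561/2505889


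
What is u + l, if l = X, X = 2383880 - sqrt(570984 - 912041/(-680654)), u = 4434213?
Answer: 6818093 - sqrt(1565276465161582)/52358 ≈ 6.8173e+6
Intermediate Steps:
X = 2383880 - sqrt(1565276465161582)/52358 (X = 2383880 - sqrt(570984 - 912041*(-1/680654)) = 2383880 - sqrt(570984 + 70157/52358) = 2383880 - sqrt(29895650429/52358) = 2383880 - sqrt(1565276465161582)/52358 ≈ 2.3831e+6)
l = 2383880 - sqrt(1565276465161582)/52358 ≈ 2.3831e+6
u + l = 4434213 + (2383880 - sqrt(1565276465161582)/52358) = 6818093 - sqrt(1565276465161582)/52358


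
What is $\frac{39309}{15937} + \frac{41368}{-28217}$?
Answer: $\frac{449900237}{449694329} \approx 1.0005$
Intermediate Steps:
$\frac{39309}{15937} + \frac{41368}{-28217} = 39309 \cdot \frac{1}{15937} + 41368 \left(- \frac{1}{28217}\right) = \frac{39309}{15937} - \frac{41368}{28217} = \frac{449900237}{449694329}$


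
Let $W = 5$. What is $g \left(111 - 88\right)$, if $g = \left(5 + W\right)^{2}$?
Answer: $2300$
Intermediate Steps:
$g = 100$ ($g = \left(5 + 5\right)^{2} = 10^{2} = 100$)
$g \left(111 - 88\right) = 100 \left(111 - 88\right) = 100 \cdot 23 = 2300$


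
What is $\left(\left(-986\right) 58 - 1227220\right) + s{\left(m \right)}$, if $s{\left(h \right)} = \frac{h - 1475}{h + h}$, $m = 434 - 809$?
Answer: $- \frac{19266083}{15} \approx -1.2844 \cdot 10^{6}$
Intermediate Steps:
$m = -375$ ($m = 434 - 809 = -375$)
$s{\left(h \right)} = \frac{-1475 + h}{2 h}$
$\left(\left(-986\right) 58 - 1227220\right) + s{\left(m \right)} = \left(\left(-986\right) 58 - 1227220\right) + \frac{-1475 - 375}{2 \left(-375\right)} = \left(-57188 - 1227220\right) + \frac{1}{2} \left(- \frac{1}{375}\right) \left(-1850\right) = -1284408 + \frac{37}{15} = - \frac{19266083}{15}$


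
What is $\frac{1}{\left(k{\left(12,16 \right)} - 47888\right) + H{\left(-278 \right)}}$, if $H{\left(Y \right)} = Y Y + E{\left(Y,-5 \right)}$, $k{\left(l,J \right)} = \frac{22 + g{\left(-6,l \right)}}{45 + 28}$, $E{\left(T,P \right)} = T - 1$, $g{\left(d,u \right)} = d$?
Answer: $\frac{73}{2125557} \approx 3.4344 \cdot 10^{-5}$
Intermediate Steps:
$E{\left(T,P \right)} = -1 + T$ ($E{\left(T,P \right)} = T - 1 = -1 + T$)
$k{\left(l,J \right)} = \frac{16}{73}$ ($k{\left(l,J \right)} = \frac{22 - 6}{45 + 28} = \frac{16}{73}$)
$H{\left(Y \right)} = -1 + Y + Y^{2}$ ($H{\left(Y \right)} = Y Y + \left(-1 + Y\right) = Y^{2} + \left(-1 + Y\right) = -1 + Y + Y^{2}$)
$\frac{1}{\left(k{\left(12,16 \right)} - 47888\right) + H{\left(-278 \right)}} = \frac{1}{\left(\frac{16}{73} - 47888\right) - \left(279 - 77284\right)} = \frac{1}{\left(\frac{16}{73} - 47888\right) - -77005} = \frac{1}{- \frac{3495808}{73} + 77005} = \frac{1}{\frac{2125557}{73}} = \frac{73}{2125557}$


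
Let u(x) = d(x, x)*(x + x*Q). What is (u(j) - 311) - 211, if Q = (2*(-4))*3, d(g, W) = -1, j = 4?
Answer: -430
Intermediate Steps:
Q = -24 (Q = -8*3 = -24)
u(x) = 23*x (u(x) = -(x + x*(-24)) = -(x - 24*x) = -(-23)*x = 23*x)
(u(j) - 311) - 211 = (23*4 - 311) - 211 = (92 - 311) - 211 = -219 - 211 = -430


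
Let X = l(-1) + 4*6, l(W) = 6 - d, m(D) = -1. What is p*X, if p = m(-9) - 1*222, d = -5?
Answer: -7805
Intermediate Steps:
l(W) = 11 (l(W) = 6 - 1*(-5) = 6 + 5 = 11)
X = 35 (X = 11 + 4*6 = 11 + 24 = 35)
p = -223 (p = -1 - 1*222 = -1 - 222 = -223)
p*X = -223*35 = -7805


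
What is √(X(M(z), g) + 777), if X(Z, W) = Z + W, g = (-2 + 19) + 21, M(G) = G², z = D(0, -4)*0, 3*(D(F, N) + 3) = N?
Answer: √815 ≈ 28.548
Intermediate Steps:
D(F, N) = -3 + N/3
z = 0 (z = (-3 + (⅓)*(-4))*0 = (-3 - 4/3)*0 = -13/3*0 = 0)
g = 38 (g = 17 + 21 = 38)
X(Z, W) = W + Z
√(X(M(z), g) + 777) = √((38 + 0²) + 777) = √((38 + 0) + 777) = √(38 + 777) = √815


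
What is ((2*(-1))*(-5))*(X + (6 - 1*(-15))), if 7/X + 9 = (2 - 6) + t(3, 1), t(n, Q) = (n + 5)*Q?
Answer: 196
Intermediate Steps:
t(n, Q) = Q*(5 + n) (t(n, Q) = (5 + n)*Q = Q*(5 + n))
X = -7/5 (X = 7/(-9 + ((2 - 6) + 1*(5 + 3))) = 7/(-9 + (-4 + 1*8)) = 7/(-9 + (-4 + 8)) = 7/(-9 + 4) = 7/(-5) = 7*(-⅕) = -7/5 ≈ -1.4000)
((2*(-1))*(-5))*(X + (6 - 1*(-15))) = ((2*(-1))*(-5))*(-7/5 + (6 - 1*(-15))) = (-2*(-5))*(-7/5 + (6 + 15)) = 10*(-7/5 + 21) = 10*(98/5) = 196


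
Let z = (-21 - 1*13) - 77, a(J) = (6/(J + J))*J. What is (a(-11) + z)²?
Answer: 11664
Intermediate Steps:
a(J) = 3 (a(J) = (6/(2*J))*J = ((1/(2*J))*6)*J = (3/J)*J = 3)
z = -111 (z = (-21 - 13) - 77 = -34 - 77 = -111)
(a(-11) + z)² = (3 - 111)² = (-108)² = 11664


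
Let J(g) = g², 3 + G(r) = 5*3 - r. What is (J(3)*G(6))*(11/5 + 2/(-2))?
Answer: 324/5 ≈ 64.800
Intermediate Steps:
G(r) = 12 - r (G(r) = -3 + (5*3 - r) = -3 + (15 - r) = 12 - r)
(J(3)*G(6))*(11/5 + 2/(-2)) = (3²*(12 - 1*6))*(11/5 + 2/(-2)) = (9*(12 - 6))*(11*(⅕) + 2*(-½)) = (9*6)*(11/5 - 1) = 54*(6/5) = 324/5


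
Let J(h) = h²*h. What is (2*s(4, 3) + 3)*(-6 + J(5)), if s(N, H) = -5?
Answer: -833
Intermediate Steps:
J(h) = h³
(2*s(4, 3) + 3)*(-6 + J(5)) = (2*(-5) + 3)*(-6 + 5³) = (-10 + 3)*(-6 + 125) = -7*119 = -833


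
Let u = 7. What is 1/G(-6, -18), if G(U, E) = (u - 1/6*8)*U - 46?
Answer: -1/80 ≈ -0.012500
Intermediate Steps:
G(U, E) = -46 + 17*U/3 (G(U, E) = (7 - 1/6*8)*U - 46 = (7 - 4/3)*U - 46 = 17*U/3 - 46 = -46 + 17*U/3)
1/G(-6, -18) = 1/(-46 + (17/3)*(-6)) = 1/(-46 - 34) = 1/(-80) = -1/80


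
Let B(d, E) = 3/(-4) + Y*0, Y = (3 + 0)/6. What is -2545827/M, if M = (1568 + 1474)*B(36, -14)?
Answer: 1697218/1521 ≈ 1115.9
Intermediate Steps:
Y = ½ (Y = 3*(⅙) = ½ ≈ 0.50000)
B(d, E) = -¾ (B(d, E) = 3/(-4) + (½)*0 = 3*(-¼) + 0 = -¾ + 0 = -¾)
M = -4563/2 (M = (1568 + 1474)*(-¾) = 3042*(-¾) = -4563/2 ≈ -2281.5)
-2545827/M = -2545827/(-4563/2) = -2545827*(-2/4563) = 1697218/1521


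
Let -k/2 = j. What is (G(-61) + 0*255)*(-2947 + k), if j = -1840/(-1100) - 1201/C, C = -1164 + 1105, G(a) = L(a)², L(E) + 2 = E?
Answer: -38523038589/3245 ≈ -1.1872e+7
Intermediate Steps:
L(E) = -2 + E
G(a) = (-2 + a)²
C = -59
j = 71483/3245 (j = -1840/(-1100) - 1201/(-59) = -1840*(-1/1100) - 1201*(-1/59) = 92/55 + 1201/59 = 71483/3245 ≈ 22.029)
k = -142966/3245 (k = -2*71483/3245 = -142966/3245 ≈ -44.057)
(G(-61) + 0*255)*(-2947 + k) = ((-2 - 61)² + 0*255)*(-2947 - 142966/3245) = ((-63)² + 0)*(-9705981/3245) = (3969 + 0)*(-9705981/3245) = 3969*(-9705981/3245) = -38523038589/3245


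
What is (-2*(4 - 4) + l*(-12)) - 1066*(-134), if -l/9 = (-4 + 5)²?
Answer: 142952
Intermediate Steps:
l = -9 (l = -9*(-4 + 5)² = -9*1² = -9*1 = -9)
(-2*(4 - 4) + l*(-12)) - 1066*(-134) = (-2*(4 - 4) - 9*(-12)) - 1066*(-134) = (-2*0 + 108) + 142844 = (0 + 108) + 142844 = 108 + 142844 = 142952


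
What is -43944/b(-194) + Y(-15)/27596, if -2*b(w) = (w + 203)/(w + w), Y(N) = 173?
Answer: -313679536889/82788 ≈ -3.7889e+6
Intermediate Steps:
b(w) = -(203 + w)/(4*w) (b(w) = -(w + 203)/(2*(w + w)) = -(203 + w)/(2*(2*w)) = -(203 + w)*1/(2*w)/2 = -(203 + w)/(4*w))
-43944/b(-194) + Y(-15)/27596 = -43944*(-776/(-203 - 1*(-194))) + 173/27596 = -43944*(-776/(-203 + 194)) + 173*(1/27596) = -43944/((1/4)*(-1/194)*(-9)) + 173/27596 = -43944/9/776 + 173/27596 = -43944*776/9 + 173/27596 = -11366848/3 + 173/27596 = -313679536889/82788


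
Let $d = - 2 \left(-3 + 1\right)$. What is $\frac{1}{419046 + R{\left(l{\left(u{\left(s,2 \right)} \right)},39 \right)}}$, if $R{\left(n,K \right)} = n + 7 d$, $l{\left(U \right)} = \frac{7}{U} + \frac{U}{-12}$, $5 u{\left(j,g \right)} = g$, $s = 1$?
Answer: $\frac{15}{6286372} \approx 2.3861 \cdot 10^{-6}$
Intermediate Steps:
$d = 4$ ($d = \left(-2\right) \left(-2\right) = 4$)
$u{\left(j,g \right)} = \frac{g}{5}$
$l{\left(U \right)} = \frac{7}{U} - \frac{U}{12}$ ($l{\left(U \right)} = \frac{7}{U} + U \left(- \frac{1}{12}\right) = \frac{7}{U} - \frac{U}{12}$)
$R{\left(n,K \right)} = 28 + n$ ($R{\left(n,K \right)} = n + 7 \cdot 4 = n + 28 = 28 + n$)
$\frac{1}{419046 + R{\left(l{\left(u{\left(s,2 \right)} \right)},39 \right)}} = \frac{1}{419046 + \left(28 + \left(\frac{7}{\frac{1}{5} \cdot 2} - \frac{\frac{1}{5} \cdot 2}{12}\right)\right)} = \frac{1}{419046 + \left(28 + \left(\frac{7}{\frac{2}{5}} - \frac{1}{30}\right)\right)} = \frac{1}{419046 + \left(28 + \left(7 \cdot \frac{5}{2} - \frac{1}{30}\right)\right)} = \frac{1}{419046 + \left(28 + \left(\frac{35}{2} - \frac{1}{30}\right)\right)} = \frac{1}{419046 + \left(28 + \frac{262}{15}\right)} = \frac{1}{419046 + \frac{682}{15}} = \frac{1}{\frac{6286372}{15}} = \frac{15}{6286372}$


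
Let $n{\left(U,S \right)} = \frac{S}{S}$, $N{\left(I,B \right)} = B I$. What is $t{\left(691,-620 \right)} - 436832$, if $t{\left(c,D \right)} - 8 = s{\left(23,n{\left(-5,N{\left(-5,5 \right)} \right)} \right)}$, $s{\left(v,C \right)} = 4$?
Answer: $-436820$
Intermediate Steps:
$n{\left(U,S \right)} = 1$
$t{\left(c,D \right)} = 12$ ($t{\left(c,D \right)} = 8 + 4 = 12$)
$t{\left(691,-620 \right)} - 436832 = 12 - 436832 = -436820$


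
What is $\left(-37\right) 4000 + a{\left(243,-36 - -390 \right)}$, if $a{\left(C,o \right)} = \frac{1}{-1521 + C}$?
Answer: $- \frac{189144001}{1278} \approx -1.48 \cdot 10^{5}$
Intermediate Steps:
$\left(-37\right) 4000 + a{\left(243,-36 - -390 \right)} = \left(-37\right) 4000 + \frac{1}{-1521 + 243} = -148000 + \frac{1}{-1278} = -148000 - \frac{1}{1278} = - \frac{189144001}{1278}$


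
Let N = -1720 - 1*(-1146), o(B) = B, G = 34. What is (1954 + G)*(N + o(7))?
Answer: -1127196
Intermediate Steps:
N = -574 (N = -1720 + 1146 = -574)
(1954 + G)*(N + o(7)) = (1954 + 34)*(-574 + 7) = 1988*(-567) = -1127196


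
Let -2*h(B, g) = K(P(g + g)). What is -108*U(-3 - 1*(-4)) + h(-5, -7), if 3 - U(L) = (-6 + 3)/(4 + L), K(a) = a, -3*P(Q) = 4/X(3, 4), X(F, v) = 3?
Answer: -17486/45 ≈ -388.58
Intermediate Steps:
P(Q) = -4/9 (P(Q) = -4/(3*3) = -1/3*4/3 = -4/9)
U(L) = 3 + 3/(4 + L) (U(L) = 3 - (-6 + 3)/(4 + L) = 3 - (-3)/(4 + L) = 3 + 3/(4 + L))
h(B, g) = 2/9 (h(B, g) = -1/2*(-4/9) = 2/9)
-108*U(-3 - 1*(-4)) + h(-5, -7) = -324*(5 + (-3 - 1*(-4)))/(4 + (-3 - 1*(-4))) + 2/9 = -324*(5 + (-3 + 4))/(4 + (-3 + 4)) + 2/9 = -324*(5 + 1)/(4 + 1) + 2/9 = -324*6/5 + 2/9 = -108*18/5 + 2/9 = -1944/5 + 2/9 = -17486/45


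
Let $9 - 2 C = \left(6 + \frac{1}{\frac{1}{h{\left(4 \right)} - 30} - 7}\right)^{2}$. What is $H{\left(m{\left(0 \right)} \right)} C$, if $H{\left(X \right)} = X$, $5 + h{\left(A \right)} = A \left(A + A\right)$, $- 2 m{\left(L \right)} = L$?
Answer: $0$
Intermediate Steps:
$m{\left(L \right)} = - \frac{L}{2}$
$h{\left(A \right)} = -5 + 2 A^{2}$ ($h{\left(A \right)} = -5 + A \left(A + A\right) = -5 + A 2 A = -5 + 2 A^{2}$)
$C = - \frac{12285}{968}$ ($C = \frac{9}{2} - \frac{\left(6 + \frac{1}{\frac{1}{\left(-5 + 2 \cdot 4^{2}\right) - 30} - 7}\right)^{2}}{2} = \frac{9}{2} - \frac{\left(6 + \frac{1}{\frac{1}{\left(-5 + 2 \cdot 16\right) - 30} - 7}\right)^{2}}{2} = \frac{9}{2} - \frac{\left(6 + \frac{1}{\frac{1}{\left(-5 + 32\right) - 30} - 7}\right)^{2}}{2} = \frac{9}{2} - \frac{\left(6 + \frac{1}{\frac{1}{27 - 30} - 7}\right)^{2}}{2} = \frac{9}{2} - \frac{\left(6 + \frac{1}{\frac{1}{-3} - 7}\right)^{2}}{2} = \frac{9}{2} - \frac{\left(6 + \frac{1}{- \frac{1}{3} - 7}\right)^{2}}{2} = \frac{9}{2} - \frac{\left(6 + \frac{1}{- \frac{22}{3}}\right)^{2}}{2} = \frac{9}{2} - \frac{\left(6 - \frac{3}{22}\right)^{2}}{2} = \frac{9}{2} - \frac{\left(\frac{129}{22}\right)^{2}}{2} = \frac{9}{2} - \frac{16641}{968} = - \frac{12285}{968} \approx -12.691$)
$H{\left(m{\left(0 \right)} \right)} C = \left(- \frac{1}{2}\right) 0 \left(- \frac{12285}{968}\right) = 0 \left(- \frac{12285}{968}\right) = 0$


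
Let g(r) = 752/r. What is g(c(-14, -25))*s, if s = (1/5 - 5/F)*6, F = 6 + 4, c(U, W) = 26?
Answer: -3384/65 ≈ -52.062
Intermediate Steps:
F = 10
s = -9/5 (s = (1/5 - 5/10)*6 = (1*(1/5) - 5*1/10)*6 = (1/5 - 1/2)*6 = -3/10*6 = -9/5 ≈ -1.8000)
g(c(-14, -25))*s = (752/26)*(-9/5) = (752*(1/26))*(-9/5) = (376/13)*(-9/5) = -3384/65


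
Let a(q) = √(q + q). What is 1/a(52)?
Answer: √26/52 ≈ 0.098058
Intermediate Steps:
a(q) = √2*√q (a(q) = √(2*q) = √2*√q)
1/a(52) = 1/(√2*√52) = 1/(√2*(2*√13)) = 1/(2*√26) = √26/52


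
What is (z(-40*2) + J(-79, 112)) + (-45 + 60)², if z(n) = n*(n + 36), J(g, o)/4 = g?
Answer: 3429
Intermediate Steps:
J(g, o) = 4*g
z(n) = n*(36 + n)
(z(-40*2) + J(-79, 112)) + (-45 + 60)² = ((-40*2)*(36 - 40*2) + 4*(-79)) + (-45 + 60)² = (-80*(36 - 80) - 316) + 15² = (-80*(-44) - 316) + 225 = (3520 - 316) + 225 = 3204 + 225 = 3429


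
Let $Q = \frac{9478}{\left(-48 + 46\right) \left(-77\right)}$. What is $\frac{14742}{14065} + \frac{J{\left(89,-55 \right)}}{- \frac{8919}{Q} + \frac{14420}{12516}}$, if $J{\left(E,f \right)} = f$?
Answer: $\frac{875464947381}{611912846420} \approx 1.4307$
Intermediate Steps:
$Q = \frac{677}{11}$ ($Q = \frac{9478}{\left(-2\right) \left(-77\right)} = \frac{9478}{154} = 9478 \cdot \frac{1}{154} = \frac{677}{11} \approx 61.545$)
$\frac{14742}{14065} + \frac{J{\left(89,-55 \right)}}{- \frac{8919}{Q} + \frac{14420}{12516}} = \frac{14742}{14065} - \frac{55}{- \frac{8919}{\frac{677}{11}} + \frac{14420}{12516}} = 14742 \cdot \frac{1}{14065} - \frac{55}{\left(-8919\right) \frac{11}{677} + 14420 \cdot \frac{1}{12516}} = \frac{14742}{14065} - \frac{55}{- \frac{98109}{677} + \frac{515}{447}} = \frac{14742}{14065} - \frac{55}{- \frac{43506068}{302619}} = \frac{14742}{14065} - - \frac{16644045}{43506068} = \frac{14742}{14065} + \frac{16644045}{43506068} = \frac{875464947381}{611912846420}$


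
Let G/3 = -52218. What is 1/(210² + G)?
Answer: -1/112554 ≈ -8.8846e-6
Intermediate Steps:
G = -156654 (G = 3*(-52218) = -156654)
1/(210² + G) = 1/(210² - 156654) = 1/(44100 - 156654) = 1/(-112554) = -1/112554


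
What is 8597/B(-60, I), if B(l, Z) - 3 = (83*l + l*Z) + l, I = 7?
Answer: -8597/5457 ≈ -1.5754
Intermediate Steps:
B(l, Z) = 3 + 84*l + Z*l (B(l, Z) = 3 + ((83*l + l*Z) + l) = 3 + ((83*l + Z*l) + l) = 3 + (84*l + Z*l) = 3 + 84*l + Z*l)
8597/B(-60, I) = 8597/(3 + 84*(-60) + 7*(-60)) = 8597/(3 - 5040 - 420) = 8597/(-5457) = 8597*(-1/5457) = -8597/5457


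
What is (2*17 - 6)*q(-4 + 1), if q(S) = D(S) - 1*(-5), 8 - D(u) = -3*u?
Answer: 112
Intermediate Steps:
D(u) = 8 + 3*u (D(u) = 8 - (-3)*u = 8 + 3*u)
q(S) = 13 + 3*S (q(S) = (8 + 3*S) - 1*(-5) = (8 + 3*S) + 5 = 13 + 3*S)
(2*17 - 6)*q(-4 + 1) = (2*17 - 6)*(13 + 3*(-4 + 1)) = (34 - 6)*(13 + 3*(-3)) = 28*(13 - 9) = 28*4 = 112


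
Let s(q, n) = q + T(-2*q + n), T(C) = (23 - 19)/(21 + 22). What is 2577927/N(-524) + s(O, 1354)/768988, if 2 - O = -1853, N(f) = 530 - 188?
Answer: 14207168196611/1884789588 ≈ 7537.8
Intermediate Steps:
N(f) = 342
T(C) = 4/43
O = 1855 (O = 2 - 1*(-1853) = 2 + 1853 = 1855)
s(q, n) = 4/43 + q (s(q, n) = q + 4/43 = 4/43 + q)
2577927/N(-524) + s(O, 1354)/768988 = 2577927/342 + (4/43 + 1855)/768988 = 2577927*(1/342) + (79769/43)*(1/768988) = 859309/114 + 79769/33066484 = 14207168196611/1884789588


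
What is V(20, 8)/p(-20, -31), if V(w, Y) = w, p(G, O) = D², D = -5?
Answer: ⅘ ≈ 0.80000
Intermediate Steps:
p(G, O) = 25 (p(G, O) = (-5)² = 25)
V(20, 8)/p(-20, -31) = 20/25 = 20*(1/25) = ⅘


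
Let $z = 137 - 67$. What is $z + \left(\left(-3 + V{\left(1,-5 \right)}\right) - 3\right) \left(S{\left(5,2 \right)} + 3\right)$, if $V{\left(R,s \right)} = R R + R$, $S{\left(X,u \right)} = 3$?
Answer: $46$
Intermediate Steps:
$V{\left(R,s \right)} = R + R^{2}$ ($V{\left(R,s \right)} = R^{2} + R = R + R^{2}$)
$z = 70$ ($z = 137 - 67 = 70$)
$z + \left(\left(-3 + V{\left(1,-5 \right)}\right) - 3\right) \left(S{\left(5,2 \right)} + 3\right) = 70 + \left(\left(-3 + 1 \left(1 + 1\right)\right) - 3\right) \left(3 + 3\right) = 70 + \left(\left(-3 + 1 \cdot 2\right) - 3\right) 6 = 70 + \left(\left(-3 + 2\right) - 3\right) 6 = 70 + \left(-1 - 3\right) 6 = 70 - 24 = 46$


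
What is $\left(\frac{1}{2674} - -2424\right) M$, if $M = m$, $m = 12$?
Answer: $\frac{38890662}{1337} \approx 29088.0$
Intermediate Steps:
$M = 12$
$\left(\frac{1}{2674} - -2424\right) M = \left(\frac{1}{2674} - -2424\right) 12 = \left(\frac{1}{2674} + 2424\right) 12 = \frac{6481777}{2674} \cdot 12 = \frac{38890662}{1337}$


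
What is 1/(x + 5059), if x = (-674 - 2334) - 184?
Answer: 1/1867 ≈ 0.00053562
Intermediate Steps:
x = -3192 (x = -3008 - 184 = -3192)
1/(x + 5059) = 1/(-3192 + 5059) = 1/1867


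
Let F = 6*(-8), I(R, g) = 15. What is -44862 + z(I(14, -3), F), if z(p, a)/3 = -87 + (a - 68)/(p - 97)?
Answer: -1849869/41 ≈ -45119.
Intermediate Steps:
F = -48
z(p, a) = -261 + 3*(-68 + a)/(-97 + p) (z(p, a) = 3*(-87 + (a - 68)/(p - 97)) = 3*(-87 + (-68 + a)/(-97 + p)) = -261 + 3*(-68 + a)/(-97 + p))
-44862 + z(I(14, -3), F) = -44862 + 3*(8371 - 48 - 87*15)/(-97 + 15) = -44862 + 3*(8371 - 48 - 1305)/(-82) = -44862 + 3*(-1/82)*7018 = -44862 - 10527/41 = -1849869/41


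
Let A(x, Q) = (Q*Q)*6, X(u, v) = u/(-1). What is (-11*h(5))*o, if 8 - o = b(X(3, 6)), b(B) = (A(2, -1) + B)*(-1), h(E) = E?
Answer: -605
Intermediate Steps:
X(u, v) = -u (X(u, v) = u*(-1) = -u)
A(x, Q) = 6*Q² (A(x, Q) = Q²*6 = 6*Q²)
b(B) = -6 - B (b(B) = (6*(-1)² + B)*(-1) = (6*1 + B)*(-1) = (6 + B)*(-1) = -6 - B)
o = 11 (o = 8 - (-6 - (-1)*3) = 8 - (-6 - 1*(-3)) = 8 - (-6 + 3) = 8 - 1*(-3) = 8 + 3 = 11)
(-11*h(5))*o = -11*5*11 = -55*11 = -605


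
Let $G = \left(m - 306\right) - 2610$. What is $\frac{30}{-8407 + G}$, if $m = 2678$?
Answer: $- \frac{6}{1729} \approx -0.0034702$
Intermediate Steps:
$G = -238$ ($G = \left(2678 - 306\right) - 2610 = 2372 - 2610 = -238$)
$\frac{30}{-8407 + G} = \frac{30}{-8407 - 238} = \frac{30}{-8645} = 30 \left(- \frac{1}{8645}\right) = - \frac{6}{1729}$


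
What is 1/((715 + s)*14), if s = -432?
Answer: 1/3962 ≈ 0.00025240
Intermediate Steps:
1/((715 + s)*14) = 1/((715 - 432)*14) = (1/14)/283 = (1/283)*(1/14) = 1/3962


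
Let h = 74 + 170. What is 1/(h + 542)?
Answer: 1/786 ≈ 0.0012723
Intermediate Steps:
h = 244
1/(h + 542) = 1/(244 + 542) = 1/786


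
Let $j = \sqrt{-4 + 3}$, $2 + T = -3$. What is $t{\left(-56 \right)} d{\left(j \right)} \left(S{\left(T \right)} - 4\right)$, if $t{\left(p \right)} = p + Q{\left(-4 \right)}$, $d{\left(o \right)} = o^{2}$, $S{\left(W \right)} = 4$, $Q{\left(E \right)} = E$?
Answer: $0$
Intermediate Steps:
$T = -5$ ($T = -2 - 3 = -5$)
$j = i$ ($j = \sqrt{-1} = i \approx 1.0 i$)
$t{\left(p \right)} = -4 + p$ ($t{\left(p \right)} = p - 4 = -4 + p$)
$t{\left(-56 \right)} d{\left(j \right)} \left(S{\left(T \right)} - 4\right) = \left(-4 - 56\right) i^{2} \left(4 - 4\right) = - 60 \left(\left(-1\right) 0\right) = \left(-60\right) 0 = 0$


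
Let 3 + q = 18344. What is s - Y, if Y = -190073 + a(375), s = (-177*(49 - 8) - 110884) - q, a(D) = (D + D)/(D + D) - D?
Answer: 53965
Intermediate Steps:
q = 18341 (q = -3 + 18344 = 18341)
a(D) = 1 - D (a(D) = (2*D)/((2*D)) - D = (2*D)*(1/(2*D)) - D = 1 - D)
s = -136482 (s = (-177*(49 - 8) - 110884) - 1*18341 = (-177*41 - 110884) - 18341 = (-7257 - 110884) - 18341 = -118141 - 18341 = -136482)
Y = -190447 (Y = -190073 + (1 - 1*375) = -190073 + (1 - 375) = -190073 - 374 = -190447)
s - Y = -136482 - 1*(-190447) = -136482 + 190447 = 53965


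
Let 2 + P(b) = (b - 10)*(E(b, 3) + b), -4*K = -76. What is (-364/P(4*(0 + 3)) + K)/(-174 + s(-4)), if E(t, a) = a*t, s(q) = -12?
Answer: -237/2914 ≈ -0.081331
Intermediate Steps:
K = 19 (K = -1/4*(-76) = 19)
P(b) = -2 + 4*b*(-10 + b) (P(b) = -2 + (b - 10)*(3*b + b) = -2 + (-10 + b)*(4*b) = -2 + 4*b*(-10 + b))
(-364/P(4*(0 + 3)) + K)/(-174 + s(-4)) = (-364/(-2 - 160*(0 + 3) + 4*(4*(0 + 3))**2) + 19)/(-174 - 12) = (-364/(-2 - 160*3 + 4*(4*3)**2) + 19)/(-186) = (-364/(-2 - 40*12 + 4*12**2) + 19)*(-1/186) = (-364/(-2 - 480 + 4*144) + 19)*(-1/186) = (-364/(-2 - 480 + 576) + 19)*(-1/186) = (-364/94 + 19)*(-1/186) = (-364*1/94 + 19)*(-1/186) = (-182/47 + 19)*(-1/186) = (711/47)*(-1/186) = -237/2914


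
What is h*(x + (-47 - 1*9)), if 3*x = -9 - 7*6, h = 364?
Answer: -26572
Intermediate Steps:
x = -17 (x = (-9 - 7*6)/3 = (-9 - 42)/3 = (⅓)*(-51) = -17)
h*(x + (-47 - 1*9)) = 364*(-17 + (-47 - 1*9)) = 364*(-17 + (-47 - 9)) = 364*(-17 - 56) = 364*(-73) = -26572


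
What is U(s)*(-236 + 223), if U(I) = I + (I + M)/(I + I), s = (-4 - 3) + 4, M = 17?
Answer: 208/3 ≈ 69.333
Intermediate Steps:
s = -3 (s = -7 + 4 = -3)
U(I) = I + (17 + I)/(2*I) (U(I) = I + (I + 17)/(I + I) = I + (17 + I)/((2*I)) = I + (17 + I)*(1/(2*I)) = I + (17 + I)/(2*I))
U(s)*(-236 + 223) = (1/2 - 3 + (17/2)/(-3))*(-236 + 223) = (1/2 - 3 + (17/2)*(-1/3))*(-13) = (1/2 - 3 - 17/6)*(-13) = -16/3*(-13) = 208/3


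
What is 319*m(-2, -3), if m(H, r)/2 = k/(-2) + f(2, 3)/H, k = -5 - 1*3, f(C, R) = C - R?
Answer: 2871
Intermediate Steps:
k = -8 (k = -5 - 3 = -8)
m(H, r) = 8 - 2/H (m(H, r) = 2*(-8/(-2) + (2 - 1*3)/H) = 2*(-8*(-1/2) + (2 - 3)/H) = 2*(4 - 1/H) = 8 - 2/H)
319*m(-2, -3) = 319*(8 - 2/(-2)) = 319*(8 - 2*(-1/2)) = 319*(8 + 1) = 319*9 = 2871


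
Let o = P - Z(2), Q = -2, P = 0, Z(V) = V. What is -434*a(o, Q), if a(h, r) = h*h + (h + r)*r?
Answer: -5208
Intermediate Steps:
o = -2 (o = 0 - 1*2 = 0 - 2 = -2)
a(h, r) = h² + r*(h + r)
-434*a(o, Q) = -434*((-2)² + (-2)² - 2*(-2)) = -434*(4 + 4 + 4) = -434*12 = -5208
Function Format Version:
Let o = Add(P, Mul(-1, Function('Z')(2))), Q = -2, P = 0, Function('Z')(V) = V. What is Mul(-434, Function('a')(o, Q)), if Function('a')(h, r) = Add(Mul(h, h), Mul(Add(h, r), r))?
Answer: -5208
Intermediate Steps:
o = -2 (o = Add(0, Mul(-1, 2)) = Add(0, -2) = -2)
Function('a')(h, r) = Add(Pow(h, 2), Mul(r, Add(h, r)))
Mul(-434, Function('a')(o, Q)) = Mul(-434, Add(Pow(-2, 2), Pow(-2, 2), Mul(-2, -2))) = Mul(-434, Add(4, 4, 4)) = Mul(-434, 12) = -5208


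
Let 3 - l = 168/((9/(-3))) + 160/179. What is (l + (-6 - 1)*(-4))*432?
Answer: 6658416/179 ≈ 37198.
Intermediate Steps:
l = 10401/179 (l = 3 - (168/((9/(-3))) + 160/179) = 3 - (168/((-⅓*9)) + 160*(1/179)) = 3 - (168/(-3) + 160/179) = 3 - (168*(-⅓) + 160/179) = 3 - (-56 + 160/179) = 3 - 1*(-9864/179) = 3 + 9864/179 = 10401/179 ≈ 58.106)
(l + (-6 - 1)*(-4))*432 = (10401/179 + (-6 - 1)*(-4))*432 = (10401/179 - 7*(-4))*432 = (10401/179 + 28)*432 = (15413/179)*432 = 6658416/179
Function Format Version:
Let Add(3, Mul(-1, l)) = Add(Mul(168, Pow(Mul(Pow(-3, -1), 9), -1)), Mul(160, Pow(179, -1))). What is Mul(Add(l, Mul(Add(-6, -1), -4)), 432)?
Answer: Rational(6658416, 179) ≈ 37198.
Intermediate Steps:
l = Rational(10401, 179) (l = Add(3, Mul(-1, Add(Mul(168, Pow(Mul(Pow(-3, -1), 9), -1)), Mul(160, Pow(179, -1))))) = Add(3, Mul(-1, Add(Mul(168, Pow(Mul(Rational(-1, 3), 9), -1)), Mul(160, Rational(1, 179))))) = Add(3, Mul(-1, Add(Mul(168, Pow(-3, -1)), Rational(160, 179)))) = Add(3, Mul(-1, Add(Mul(168, Rational(-1, 3)), Rational(160, 179)))) = Add(3, Mul(-1, Add(-56, Rational(160, 179)))) = Add(3, Mul(-1, Rational(-9864, 179))) = Add(3, Rational(9864, 179)) = Rational(10401, 179) ≈ 58.106)
Mul(Add(l, Mul(Add(-6, -1), -4)), 432) = Mul(Add(Rational(10401, 179), Mul(Add(-6, -1), -4)), 432) = Mul(Add(Rational(10401, 179), Mul(-7, -4)), 432) = Mul(Add(Rational(10401, 179), 28), 432) = Mul(Rational(15413, 179), 432) = Rational(6658416, 179)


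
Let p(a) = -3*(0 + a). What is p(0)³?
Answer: 0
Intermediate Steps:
p(a) = -3*a
p(0)³ = (-3*0)³ = 0³ = 0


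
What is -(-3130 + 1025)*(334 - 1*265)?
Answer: 145245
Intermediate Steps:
-(-3130 + 1025)*(334 - 1*265) = -(-2105)*(334 - 265) = -(-2105)*69 = -1*(-145245) = 145245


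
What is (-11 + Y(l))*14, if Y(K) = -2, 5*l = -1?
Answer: -182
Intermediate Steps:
l = -⅕ (l = (⅕)*(-1) = -⅕ ≈ -0.20000)
(-11 + Y(l))*14 = (-11 - 2)*14 = -13*14 = -182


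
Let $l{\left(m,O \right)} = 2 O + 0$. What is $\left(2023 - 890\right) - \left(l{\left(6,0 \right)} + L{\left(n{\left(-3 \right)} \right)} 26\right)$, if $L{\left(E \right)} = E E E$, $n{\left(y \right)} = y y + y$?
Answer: $-4483$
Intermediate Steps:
$l{\left(m,O \right)} = 2 O$
$n{\left(y \right)} = y + y^{2}$ ($n{\left(y \right)} = y^{2} + y = y + y^{2}$)
$L{\left(E \right)} = E^{3}$ ($L{\left(E \right)} = E E^{2} = E^{3}$)
$\left(2023 - 890\right) - \left(l{\left(6,0 \right)} + L{\left(n{\left(-3 \right)} \right)} 26\right) = \left(2023 - 890\right) - \left(2 \cdot 0 + \left(- 3 \left(1 - 3\right)\right)^{3} \cdot 26\right) = \left(2023 - 890\right) - \left(0 + \left(\left(-3\right) \left(-2\right)\right)^{3} \cdot 26\right) = 1133 - \left(0 + 6^{3} \cdot 26\right) = 1133 - \left(0 + 216 \cdot 26\right) = 1133 - \left(0 + 5616\right) = 1133 - 5616 = -4483$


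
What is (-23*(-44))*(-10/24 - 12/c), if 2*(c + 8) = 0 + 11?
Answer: 66539/15 ≈ 4435.9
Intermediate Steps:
c = -5/2 (c = -8 + (0 + 11)/2 = -8 + (½)*11 = -8 + 11/2 = -5/2 ≈ -2.5000)
(-23*(-44))*(-10/24 - 12/c) = (-23*(-44))*(-10/24 - 12/(-5/2)) = 1012*(-10*1/24 - 12*(-⅖)) = 1012*(-5/12 + 24/5) = 1012*(263/60) = 66539/15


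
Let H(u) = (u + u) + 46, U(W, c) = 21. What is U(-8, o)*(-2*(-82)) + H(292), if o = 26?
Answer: 4074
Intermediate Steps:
H(u) = 46 + 2*u (H(u) = 2*u + 46 = 46 + 2*u)
U(-8, o)*(-2*(-82)) + H(292) = 21*(-2*(-82)) + (46 + 2*292) = 21*164 + (46 + 584) = 3444 + 630 = 4074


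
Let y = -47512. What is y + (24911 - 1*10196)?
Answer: -32797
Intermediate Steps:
y + (24911 - 1*10196) = -47512 + (24911 - 1*10196) = -47512 + (24911 - 10196) = -47512 + 14715 = -32797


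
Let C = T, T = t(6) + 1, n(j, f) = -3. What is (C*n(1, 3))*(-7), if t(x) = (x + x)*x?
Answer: 1533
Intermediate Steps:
t(x) = 2*x² (t(x) = (2*x)*x = 2*x²)
T = 73 (T = 2*6² + 1 = 2*36 + 1 = 72 + 1 = 73)
C = 73
(C*n(1, 3))*(-7) = (73*(-3))*(-7) = -219*(-7) = 1533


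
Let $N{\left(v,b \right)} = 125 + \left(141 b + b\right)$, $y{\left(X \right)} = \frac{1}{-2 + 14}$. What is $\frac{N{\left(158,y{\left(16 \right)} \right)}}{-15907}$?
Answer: $- \frac{821}{95442} \approx -0.0086021$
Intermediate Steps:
$y{\left(X \right)} = \frac{1}{12}$
$N{\left(v,b \right)} = 125 + 142 b$
$\frac{N{\left(158,y{\left(16 \right)} \right)}}{-15907} = \frac{125 + 142 \cdot \frac{1}{12}}{-15907} = \left(125 + \frac{71}{6}\right) \left(- \frac{1}{15907}\right) = \frac{821}{6} \left(- \frac{1}{15907}\right) = - \frac{821}{95442}$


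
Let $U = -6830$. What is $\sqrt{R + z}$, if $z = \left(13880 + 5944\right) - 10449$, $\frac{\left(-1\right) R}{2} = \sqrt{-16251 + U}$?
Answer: $\sqrt{9375 - 2 i \sqrt{23081}} \approx 96.837 - 1.569 i$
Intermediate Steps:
$R = - 2 i \sqrt{23081}$ ($R = - 2 \sqrt{-16251 - 6830} = - 2 \sqrt{-23081} = - 2 i \sqrt{23081} \approx - 303.85 i$)
$z = 9375$ ($z = 19824 - 10449 = 9375$)
$\sqrt{R + z} = \sqrt{- 2 i \sqrt{23081} + 9375} = \sqrt{9375 - 2 i \sqrt{23081}}$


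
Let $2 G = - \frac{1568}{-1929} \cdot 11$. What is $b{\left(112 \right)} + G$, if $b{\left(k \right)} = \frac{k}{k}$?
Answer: $\frac{10553}{1929} \approx 5.4707$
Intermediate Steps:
$G = \frac{8624}{1929}$ ($G = \frac{- \frac{1568}{-1929} \cdot 11}{2} = \frac{\left(-1568\right) \left(- \frac{1}{1929}\right) 11}{2} = \frac{\frac{1568}{1929} \cdot 11}{2} = \frac{1}{2} \cdot \frac{17248}{1929} = \frac{8624}{1929} \approx 4.4707$)
$b{\left(k \right)} = 1$
$b{\left(112 \right)} + G = 1 + \frac{8624}{1929} = \frac{10553}{1929}$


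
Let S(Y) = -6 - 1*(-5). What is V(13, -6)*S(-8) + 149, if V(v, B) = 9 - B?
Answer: 134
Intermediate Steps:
S(Y) = -1 (S(Y) = -6 + 5 = -1)
V(13, -6)*S(-8) + 149 = (9 - 1*(-6))*(-1) + 149 = (9 + 6)*(-1) + 149 = 15*(-1) + 149 = -15 + 149 = 134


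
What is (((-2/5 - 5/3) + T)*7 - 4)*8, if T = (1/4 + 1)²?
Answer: -1807/30 ≈ -60.233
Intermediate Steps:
T = 25/16 (T = (1*(¼) + 1)² = (¼ + 1)² = (5/4)² = 25/16 ≈ 1.5625)
(((-2/5 - 5/3) + T)*7 - 4)*8 = (((-2/5 - 5/3) + 25/16)*7 - 4)*8 = (((-2*⅕ - 5*⅓) + 25/16)*7 - 4)*8 = (((-⅖ - 5/3) + 25/16)*7 - 4)*8 = ((-31/15 + 25/16)*7 - 4)*8 = (-121/240*7 - 4)*8 = (-847/240 - 4)*8 = -1807/240*8 = -1807/30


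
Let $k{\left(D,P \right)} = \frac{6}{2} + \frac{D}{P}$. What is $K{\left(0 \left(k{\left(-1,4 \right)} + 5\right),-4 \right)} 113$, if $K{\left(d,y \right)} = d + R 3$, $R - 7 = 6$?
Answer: $4407$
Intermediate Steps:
$R = 13$ ($R = 7 + 6 = 13$)
$k{\left(D,P \right)} = 3 + \frac{D}{P}$ ($k{\left(D,P \right)} = 6 \cdot \frac{1}{2} + \frac{D}{P} = 3 + \frac{D}{P}$)
$K{\left(d,y \right)} = 39 + d$ ($K{\left(d,y \right)} = d + 13 \cdot 3 = d + 39 = 39 + d$)
$K{\left(0 \left(k{\left(-1,4 \right)} + 5\right),-4 \right)} 113 = \left(39 + 0 \left(\left(3 - \frac{1}{4}\right) + 5\right)\right) 113 = \left(39 + 0 \left(\frac{11}{4} + 5\right)\right) 113 = \left(39 + 0 \cdot \frac{31}{4}\right) 113 = \left(39 + 0\right) 113 = 39 \cdot 113 = 4407$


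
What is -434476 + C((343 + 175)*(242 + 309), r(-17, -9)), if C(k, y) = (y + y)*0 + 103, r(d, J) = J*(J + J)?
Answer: -434373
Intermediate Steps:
r(d, J) = 2*J² (r(d, J) = J*(2*J) = 2*J²)
C(k, y) = 103 (C(k, y) = (2*y)*0 + 103 = 0 + 103 = 103)
-434476 + C((343 + 175)*(242 + 309), r(-17, -9)) = -434476 + 103 = -434373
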